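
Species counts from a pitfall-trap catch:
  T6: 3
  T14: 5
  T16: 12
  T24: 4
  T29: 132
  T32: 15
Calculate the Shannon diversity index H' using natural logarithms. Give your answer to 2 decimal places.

Total N = 3+5+12+4+132+15 = 171, so the proportions are 0.0175, 0.0292, 0.0702, 0.0234, 0.7719, 0.0877 (working shown to 4 dp, full precision carried).
Each pᵢ ln pᵢ term: 0.0175×(-4.0431)=-0.0709, 0.0292×(-3.5322)=-0.1033, 0.0702×(-2.6568)=-0.1864, 0.0234×(-3.7554)=-0.0878, 0.7719×(-0.2589)=-0.1998, 0.0877×(-2.4336)=-0.2135.
Sum = -0.8618, so H' = 0.86.

0.86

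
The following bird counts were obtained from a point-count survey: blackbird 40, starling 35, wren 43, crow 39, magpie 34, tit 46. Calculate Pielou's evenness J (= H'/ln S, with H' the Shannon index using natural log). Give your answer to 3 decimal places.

Total N = 40+35+43+39+34+46 = 237, so the proportions are 0.16878, 0.14768, 0.18143, 0.16456, 0.14346, 0.19409 (working shown to 5 dp, full precision carried).
H' = −Σ pᵢ ln pᵢ = −((-0.30028) + (-0.28247) + (-0.30968) + (-0.29694) + (-0.27856) + (-0.31820)) = 1.78613.
With S = 6 species, ln S = 1.79176, so J = 1.78613/1.79176 = 0.99686, i.e. 0.997 to 3 decimal places.

0.997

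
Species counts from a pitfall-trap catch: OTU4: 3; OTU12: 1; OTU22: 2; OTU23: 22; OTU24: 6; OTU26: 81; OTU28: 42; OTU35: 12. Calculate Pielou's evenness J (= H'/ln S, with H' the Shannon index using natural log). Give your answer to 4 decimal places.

0.6851

Total N = 3+1+2+22+6+81+42+12 = 169, so the proportions are 0.017751, 0.005917, 0.011834, 0.130178, 0.035503, 0.47929, 0.248521, 0.071006 (working shown to 6 dp, full precision carried).
H' = −Σ pᵢ ln pᵢ = −((-0.071561) + (-0.030354) + (-0.052506) + (-0.265413) + (-0.118514) + (-0.352494) + (-0.345998) + (-0.187810)) = 1.424650.
With S = 8 species, ln S = 2.079442, so J = 1.424650/2.079442 = 0.685112, i.e. 0.6851 to 4 decimal places.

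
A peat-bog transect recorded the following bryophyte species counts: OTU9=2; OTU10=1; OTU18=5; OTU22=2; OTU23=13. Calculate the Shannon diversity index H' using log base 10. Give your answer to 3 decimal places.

0.528

Total N = 2+1+5+2+13 = 23, so the proportions are 0.08696, 0.04348, 0.21739, 0.08696, 0.56522 (working shown to 5 dp, full precision carried).
Each pᵢ log₁₀ pᵢ term: 0.08696×(-1.06070)=-0.09223, 0.04348×(-1.36173)=-0.05921, 0.21739×(-0.66276)=-0.14408, 0.08696×(-1.06070)=-0.09223, 0.56522×(-0.24778)=-0.14005.
Sum = -0.52780, so H' = 0.528.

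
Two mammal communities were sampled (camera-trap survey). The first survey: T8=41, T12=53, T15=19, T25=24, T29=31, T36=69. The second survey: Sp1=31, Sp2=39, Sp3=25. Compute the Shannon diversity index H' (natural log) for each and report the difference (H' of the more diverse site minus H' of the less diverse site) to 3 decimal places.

0.616

The first survey: N=237, proportions 0.173, 0.22363, 0.08017, 0.10127, 0.1308, 0.29114, giving H' = 1.69799 (working shown to 5 dp, full precision carried).
The second survey: N=95, proportions 0.32632, 0.41053, 0.26316, giving H' = 1.08225.
Difference = |1.69799 − 1.08225| = 0.61574, i.e. 0.616 to 3 decimal places.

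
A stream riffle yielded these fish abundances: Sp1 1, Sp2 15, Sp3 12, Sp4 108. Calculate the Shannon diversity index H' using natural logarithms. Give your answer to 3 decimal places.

Total N = 1+15+12+108 = 136, so the proportions are 0.00735, 0.11029, 0.08824, 0.79412 (working shown to 5 dp, full precision carried).
Each pᵢ ln pᵢ term: 0.00735×(-4.91265)=-0.03612, 0.11029×(-2.20460)=-0.24315, 0.08824×(-2.42775)=-0.21421, 0.79412×(-0.23052)=-0.18306.
Sum = -0.67655, so H' = 0.677.

0.677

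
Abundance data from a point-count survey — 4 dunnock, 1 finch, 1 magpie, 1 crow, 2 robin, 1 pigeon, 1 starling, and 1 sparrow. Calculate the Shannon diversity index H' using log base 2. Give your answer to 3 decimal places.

Total N = 4+1+1+1+2+1+1+1 = 12, so the proportions are 0.33333, 0.08333, 0.08333, 0.08333, 0.16667, 0.08333, 0.08333, 0.08333 (working shown to 5 dp, full precision carried).
Each pᵢ log₂ pᵢ term: 0.33333×(-1.58496)=-0.52832, 0.08333×(-3.58496)=-0.29875, 0.08333×(-3.58496)=-0.29875, 0.08333×(-3.58496)=-0.29875, 0.16667×(-2.58496)=-0.43083, 0.08333×(-3.58496)=-0.29875, 0.08333×(-3.58496)=-0.29875, 0.08333×(-3.58496)=-0.29875.
Sum = -2.75163, so H' = 2.752.

2.752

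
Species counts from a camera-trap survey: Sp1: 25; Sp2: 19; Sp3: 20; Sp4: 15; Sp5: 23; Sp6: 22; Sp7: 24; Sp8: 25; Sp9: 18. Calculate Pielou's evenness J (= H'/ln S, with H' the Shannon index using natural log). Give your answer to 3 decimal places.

Total N = 25+19+20+15+23+22+24+25+18 = 191, so the proportions are 0.13089, 0.09948, 0.10471, 0.07853, 0.12042, 0.11518, 0.12565, 0.13089, 0.09424 (working shown to 5 dp, full precision carried).
H' = −Σ pᵢ ln pᵢ = −((-0.26615) + (-0.22958) + (-0.23629) + (-0.19981) + (-0.25490) + (-0.24894) + (-0.26063) + (-0.26615) + (-0.22259)) = 2.18503.
With S = 9 species, ln S = 2.19722, so J = 2.18503/2.19722 = 0.99445, i.e. 0.994 to 3 decimal places.

0.994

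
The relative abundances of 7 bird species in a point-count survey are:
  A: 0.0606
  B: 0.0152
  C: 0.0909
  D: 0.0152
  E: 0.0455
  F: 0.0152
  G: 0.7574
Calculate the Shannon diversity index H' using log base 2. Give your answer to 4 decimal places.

1.3414

Each pᵢ log₂ pᵢ term (working shown to 6 dp, full precision carried): 0.0606×(-4.044538)=-0.245099, 0.0152×(-6.039785)=-0.091805, 0.0909×(-3.459576)=-0.314475, 0.0152×(-6.039785)=-0.091805, 0.0455×(-4.457990)=-0.202839, 0.0152×(-6.039785)=-0.091805, 0.7574×(-0.400873)=-0.303621.
Sum = -1.341448, so H' = 1.3414.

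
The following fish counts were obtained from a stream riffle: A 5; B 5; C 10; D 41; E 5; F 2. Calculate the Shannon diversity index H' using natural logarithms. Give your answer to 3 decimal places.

Total N = 5+5+10+41+5+2 = 68, so the proportions are 0.07353, 0.07353, 0.14706, 0.60294, 0.07353, 0.02941 (working shown to 5 dp, full precision carried).
Each pᵢ ln pᵢ term: 0.07353×(-2.61007)=-0.19192, 0.07353×(-2.61007)=-0.19192, 0.14706×(-1.91692)=-0.28190, 0.60294×(-0.50594)=-0.30505, 0.07353×(-2.61007)=-0.19192, 0.02941×(-3.52636)=-0.10372.
Sum = -1.26642, so H' = 1.266.

1.266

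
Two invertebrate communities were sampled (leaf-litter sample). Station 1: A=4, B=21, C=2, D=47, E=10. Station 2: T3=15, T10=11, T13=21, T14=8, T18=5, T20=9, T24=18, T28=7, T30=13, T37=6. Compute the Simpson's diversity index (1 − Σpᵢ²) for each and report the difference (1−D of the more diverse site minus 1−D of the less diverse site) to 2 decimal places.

0.27

Station 1: N=84, proportions 0.0476, 0.25, 0.0238, 0.5595, 0.119, giving 1−D = 0.6074 (working shown to 4 dp, full precision carried).
Station 2: N=113, proportions 0.1327, 0.0973, 0.1858, 0.0708, 0.0442, 0.0796, 0.1593, 0.0619, 0.115, 0.0531, giving 1−D = 0.8798.
Difference = |0.6074 − 0.8798| = 0.2724, i.e. 0.27 to 2 decimal places.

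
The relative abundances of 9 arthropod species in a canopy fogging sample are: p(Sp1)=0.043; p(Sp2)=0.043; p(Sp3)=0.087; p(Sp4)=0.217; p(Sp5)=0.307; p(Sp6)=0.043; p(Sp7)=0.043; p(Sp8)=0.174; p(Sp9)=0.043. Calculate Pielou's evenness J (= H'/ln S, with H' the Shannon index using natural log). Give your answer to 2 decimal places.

0.86

H' = −Σ pᵢ ln pᵢ = −((-0.1353) + (-0.1353) + (-0.2124) + (-0.3315) + (-0.3625) + (-0.1353) + (-0.1353) + (-0.3043) + (-0.1353)) = 1.8873 (working shown to 4 dp, full precision carried).
With S = 9 species, ln S = 2.1972, so J = 1.8873/2.1972 = 0.8590, i.e. 0.86 to 2 decimal places.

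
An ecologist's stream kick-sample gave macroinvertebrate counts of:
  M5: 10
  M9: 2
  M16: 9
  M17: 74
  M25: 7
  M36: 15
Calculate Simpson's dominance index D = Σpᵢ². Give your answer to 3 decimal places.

Total N = 10+2+9+74+7+15 = 117, so the proportions are 0.08547, 0.01709, 0.07692, 0.63248, 0.05983, 0.12821 (working shown to 5 dp, full precision carried).
D = 0.08547² + 0.01709² + 0.07692² + 0.63248² + 0.05983² + 0.12821² = 0.00731 + 0.00029 + 0.00592 + 0.40003 + 0.00358 + 0.01644 = 0.43356.
To 3 decimal places, D = 0.434.

0.434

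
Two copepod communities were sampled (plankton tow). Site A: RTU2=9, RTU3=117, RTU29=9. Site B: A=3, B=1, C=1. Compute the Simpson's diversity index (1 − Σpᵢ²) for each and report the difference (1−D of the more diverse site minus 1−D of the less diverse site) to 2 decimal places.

Site A: N=135, proportions 0.0667, 0.8667, 0.0667, giving 1−D = 0.2400 (working shown to 4 dp, full precision carried).
Site B: N=5, proportions 0.6, 0.2, 0.2, giving 1−D = 0.5600.
Difference = |0.2400 − 0.5600| = 0.3200, i.e. 0.32 to 2 decimal places.

0.32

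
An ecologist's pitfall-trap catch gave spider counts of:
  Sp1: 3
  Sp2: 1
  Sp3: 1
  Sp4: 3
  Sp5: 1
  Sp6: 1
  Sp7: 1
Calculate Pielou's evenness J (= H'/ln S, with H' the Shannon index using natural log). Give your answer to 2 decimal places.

0.92

Total N = 3+1+1+3+1+1+1 = 11, so the proportions are 0.2727, 0.0909, 0.0909, 0.2727, 0.0909, 0.0909, 0.0909 (working shown to 4 dp, full precision carried).
H' = −Σ pᵢ ln pᵢ = −((-0.3543) + (-0.2180) + (-0.2180) + (-0.3543) + (-0.2180) + (-0.2180) + (-0.2180)) = 1.7987.
With S = 7 species, ln S = 1.9459, so J = 1.7987/1.9459 = 0.9243, i.e. 0.92 to 2 decimal places.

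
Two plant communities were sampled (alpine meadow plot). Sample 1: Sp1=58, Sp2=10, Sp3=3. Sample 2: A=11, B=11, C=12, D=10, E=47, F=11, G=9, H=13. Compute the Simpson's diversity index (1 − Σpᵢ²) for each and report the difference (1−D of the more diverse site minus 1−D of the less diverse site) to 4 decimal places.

Sample 1: N=71, proportions 0.816901, 0.140845, 0.042254, giving 1−D = 0.311049 (working shown to 6 dp, full precision carried).
Sample 2: N=124, proportions 0.08871, 0.08871, 0.096774, 0.080645, 0.379032, 0.08871, 0.072581, 0.104839, giving 1−D = 0.800598.
Difference = |0.311049 − 0.800598| = 0.489549, i.e. 0.4895 to 4 decimal places.

0.4895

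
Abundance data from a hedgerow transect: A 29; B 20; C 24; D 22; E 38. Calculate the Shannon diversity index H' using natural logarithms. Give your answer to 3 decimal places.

Total N = 29+20+24+22+38 = 133, so the proportions are 0.21805, 0.15038, 0.18045, 0.16541, 0.28571 (working shown to 5 dp, full precision carried).
Each pᵢ ln pᵢ term: 0.21805×(-1.52305)=-0.33209, 0.15038×(-1.89462)=-0.28490, 0.18045×(-1.71230)=-0.30899, 0.16541×(-1.79931)=-0.29763, 0.28571×(-1.25276)=-0.35793.
Sum = -1.58155, so H' = 1.582.

1.582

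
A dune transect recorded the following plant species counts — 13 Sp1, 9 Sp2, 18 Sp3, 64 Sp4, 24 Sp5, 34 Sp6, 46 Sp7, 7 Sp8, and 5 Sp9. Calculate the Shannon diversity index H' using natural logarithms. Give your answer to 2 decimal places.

1.92

Total N = 13+9+18+64+24+34+46+7+5 = 220, so the proportions are 0.0591, 0.0409, 0.0818, 0.2909, 0.1091, 0.1545, 0.2091, 0.0318, 0.0227 (working shown to 4 dp, full precision carried).
Each pᵢ ln pᵢ term: 0.0591×(-2.8287)=-0.1671, 0.0409×(-3.1964)=-0.1308, 0.0818×(-2.5033)=-0.2048, 0.2909×(-1.2347)=-0.3592, 0.1091×(-2.2156)=-0.2417, 0.1545×(-1.8673)=-0.2886, 0.2091×(-1.5650)=-0.3272, 0.0318×(-3.4477)=-0.1097, 0.0227×(-3.7842)=-0.0860.
Sum = -1.9151, so H' = 1.92.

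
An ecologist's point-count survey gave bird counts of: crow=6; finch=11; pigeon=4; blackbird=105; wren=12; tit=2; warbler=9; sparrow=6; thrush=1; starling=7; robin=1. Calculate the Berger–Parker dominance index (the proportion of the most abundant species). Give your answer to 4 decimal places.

0.6402

Total N = 6+11+4+105+12+2+9+6+1+7+1 = 164, so the proportions are 0.036585, 0.067073, 0.02439, 0.640244, 0.073171, 0.012195, 0.054878, 0.036585, 0.006098, 0.042683, 0.006098 (working shown to 6 dp, full precision carried).
The largest proportion is 0.640244, i.e. d = 0.6402 to 4 decimal places.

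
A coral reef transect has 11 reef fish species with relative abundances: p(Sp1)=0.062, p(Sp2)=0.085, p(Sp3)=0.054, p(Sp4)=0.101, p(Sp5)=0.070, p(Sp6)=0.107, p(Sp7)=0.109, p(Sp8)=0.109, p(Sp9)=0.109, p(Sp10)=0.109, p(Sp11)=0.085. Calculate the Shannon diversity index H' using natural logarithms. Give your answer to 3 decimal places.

2.372

Each pᵢ ln pᵢ term (working shown to 5 dp, full precision carried): 0.062×(-2.78062)=-0.17240, 0.085×(-2.46510)=-0.20953, 0.054×(-2.91877)=-0.15761, 0.101×(-2.29263)=-0.23156, 0.07×(-2.65926)=-0.18615, 0.107×(-2.23493)=-0.23914, 0.109×(-2.21641)=-0.24159, 0.109×(-2.21641)=-0.24159, 0.109×(-2.21641)=-0.24159, 0.109×(-2.21641)=-0.24159, 0.085×(-2.46510)=-0.20953.
Sum = -2.37227, so H' = 2.372.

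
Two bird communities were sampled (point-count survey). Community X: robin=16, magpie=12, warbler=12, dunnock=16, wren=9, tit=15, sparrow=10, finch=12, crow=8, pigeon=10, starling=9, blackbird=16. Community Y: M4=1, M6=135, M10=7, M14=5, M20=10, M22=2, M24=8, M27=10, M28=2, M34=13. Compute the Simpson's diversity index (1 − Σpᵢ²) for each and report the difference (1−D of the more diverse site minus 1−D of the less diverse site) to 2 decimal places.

Community X: N=145, proportions 0.1103, 0.0828, 0.0828, 0.1103, 0.0621, 0.1034, 0.069, 0.0828, 0.0552, 0.069, 0.0621, 0.1103, giving 1−D = 0.9120 (working shown to 4 dp, full precision carried).
Community Y: N=193, proportions 0.0052, 0.6995, 0.0363, 0.0259, 0.0518, 0.0104, 0.0415, 0.0518, 0.0104, 0.0674, giving 1−D = 0.4969.
Difference = |0.9120 − 0.4969| = 0.4151, i.e. 0.42 to 2 decimal places.

0.42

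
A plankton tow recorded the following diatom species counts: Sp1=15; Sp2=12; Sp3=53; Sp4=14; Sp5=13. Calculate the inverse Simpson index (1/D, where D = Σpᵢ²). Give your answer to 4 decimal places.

3.2314

Total N = 15+12+53+14+13 = 107, so the proportions are 0.14018692, 0.11214953, 0.4953271, 0.13084112, 0.12149533 (working shown to 8 dp, full precision carried).
D = 0.14018692² + 0.11214953² + 0.4953271² + 0.13084112² + 0.12149533² = 0.01965237 + 0.01257752 + 0.24534894 + 0.01711940 + 0.01476111 = 0.30945934.
So 1/D = 3.231442, i.e. 3.2314 to 4 decimal places.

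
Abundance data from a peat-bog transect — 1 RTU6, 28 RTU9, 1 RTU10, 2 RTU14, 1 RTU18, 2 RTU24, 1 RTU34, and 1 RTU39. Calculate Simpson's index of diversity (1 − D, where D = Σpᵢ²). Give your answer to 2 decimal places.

0.42

Total N = 1+28+1+2+1+2+1+1 = 37, so the proportions are 0.027, 0.7568, 0.027, 0.0541, 0.027, 0.0541, 0.027, 0.027 (working shown to 4 dp, full precision carried).
D = 0.027² + 0.7568² + 0.027² + 0.0541² + 0.027² + 0.0541² + 0.027² + 0.027² = 0.0007 + 0.5727 + 0.0007 + 0.0029 + 0.0007 + 0.0029 + 0.0007 + 0.0007 = 0.5822.
So 1 − D = 0.4178, i.e. 0.42 to 2 decimal places.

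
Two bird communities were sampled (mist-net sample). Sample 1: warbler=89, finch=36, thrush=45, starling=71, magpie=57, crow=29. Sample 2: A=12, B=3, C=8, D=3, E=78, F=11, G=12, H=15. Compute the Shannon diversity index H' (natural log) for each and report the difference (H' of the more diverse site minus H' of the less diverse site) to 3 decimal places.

0.214

Sample 1: N=327, proportions 0.27217, 0.11009, 0.13761, 0.21713, 0.17431, 0.08869, giving H' = 1.72100 (working shown to 5 dp, full precision carried).
Sample 2: N=142, proportions 0.08451, 0.02113, 0.05634, 0.02113, 0.5493, 0.07746, 0.08451, 0.10563, giving H' = 1.50734.
Difference = |1.72100 − 1.50734| = 0.21366, i.e. 0.214 to 3 decimal places.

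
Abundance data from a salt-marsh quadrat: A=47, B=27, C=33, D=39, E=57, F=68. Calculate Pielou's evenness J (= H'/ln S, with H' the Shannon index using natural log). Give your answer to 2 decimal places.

Total N = 47+27+33+39+57+68 = 271, so the proportions are 0.1734, 0.0996, 0.1218, 0.1439, 0.2103, 0.2509 (working shown to 4 dp, full precision carried).
H' = −Σ pᵢ ln pᵢ = −((-0.3038) + (-0.2298) + (-0.2564) + (-0.2790) + (-0.3279) + (-0.3469)) = 1.7439.
With S = 6 species, ln S = 1.7918, so J = 1.7439/1.7918 = 0.9733, i.e. 0.97 to 2 decimal places.

0.97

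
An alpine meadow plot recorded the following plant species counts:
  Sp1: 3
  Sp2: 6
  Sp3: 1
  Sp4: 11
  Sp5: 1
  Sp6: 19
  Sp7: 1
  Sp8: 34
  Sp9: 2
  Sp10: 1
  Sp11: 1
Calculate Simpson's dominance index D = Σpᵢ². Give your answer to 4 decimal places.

Total N = 3+6+1+11+1+19+1+34+2+1+1 = 80, so the proportions are 0.0375, 0.075, 0.0125, 0.1375, 0.0125, 0.2375, 0.0125, 0.425, 0.025, 0.0125, 0.0125 (working shown to 6 dp, full precision carried).
D = 0.0375² + 0.075² + 0.0125² + 0.1375² + 0.0125² + 0.2375² + 0.0125² + 0.425² + 0.025² + 0.0125² + 0.0125² = 0.001406 + 0.005625 + 0.000156 + 0.018906 + 0.000156 + 0.056406 + 0.000156 + 0.180625 + 0.000625 + 0.000156 + 0.000156 = 0.264375.
To 4 decimal places, D = 0.2644.

0.2644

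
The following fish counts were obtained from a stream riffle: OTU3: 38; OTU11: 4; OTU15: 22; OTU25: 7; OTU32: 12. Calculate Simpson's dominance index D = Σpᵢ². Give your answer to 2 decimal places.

0.31

Total N = 38+4+22+7+12 = 83, so the proportions are 0.4578, 0.0482, 0.2651, 0.0843, 0.1446 (working shown to 4 dp, full precision carried).
D = 0.4578² + 0.0482² + 0.2651² + 0.0843² + 0.1446² = 0.2096 + 0.0023 + 0.0703 + 0.0071 + 0.0209 = 0.3102.
To 2 decimal places, D = 0.31.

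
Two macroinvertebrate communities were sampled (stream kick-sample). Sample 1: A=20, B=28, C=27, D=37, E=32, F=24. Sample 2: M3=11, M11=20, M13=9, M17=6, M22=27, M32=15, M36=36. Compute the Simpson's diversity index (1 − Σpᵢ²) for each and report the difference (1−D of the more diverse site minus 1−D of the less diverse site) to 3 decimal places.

Sample 1: N=168, proportions 0.119048, 0.166667, 0.160714, 0.220238, 0.190476, 0.142857, giving 1−D = 0.827027 (working shown to 6 dp, full precision carried).
Sample 2: N=124, proportions 0.08871, 0.16129, 0.072581, 0.048387, 0.217742, 0.120968, 0.290323, giving 1−D = 0.812175.
Difference = |0.827027 − 0.812175| = 0.014852, i.e. 0.015 to 3 decimal places.

0.015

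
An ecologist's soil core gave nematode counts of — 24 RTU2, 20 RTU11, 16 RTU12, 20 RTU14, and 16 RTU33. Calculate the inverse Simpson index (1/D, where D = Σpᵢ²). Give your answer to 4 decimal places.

Total N = 24+20+16+20+16 = 96, so the proportions are 0.25, 0.20833333, 0.16666667, 0.20833333, 0.16666667 (working shown to 8 dp, full precision carried).
D = 0.25² + 0.20833333² + 0.16666667² + 0.20833333² + 0.16666667² = 0.06250000 + 0.04340278 + 0.02777778 + 0.04340278 + 0.02777778 = 0.20486111.
So 1/D = 4.881356, i.e. 4.8814 to 4 decimal places.

4.8814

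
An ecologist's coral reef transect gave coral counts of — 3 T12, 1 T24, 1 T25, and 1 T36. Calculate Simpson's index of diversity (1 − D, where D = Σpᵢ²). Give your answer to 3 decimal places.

0.667

Total N = 3+1+1+1 = 6, so the proportions are 0.5, 0.16667, 0.16667, 0.16667 (working shown to 5 dp, full precision carried).
D = 0.5² + 0.16667² + 0.16667² + 0.16667² = 0.25000 + 0.02778 + 0.02778 + 0.02778 = 0.33333.
So 1 − D = 0.66667, i.e. 0.667 to 3 decimal places.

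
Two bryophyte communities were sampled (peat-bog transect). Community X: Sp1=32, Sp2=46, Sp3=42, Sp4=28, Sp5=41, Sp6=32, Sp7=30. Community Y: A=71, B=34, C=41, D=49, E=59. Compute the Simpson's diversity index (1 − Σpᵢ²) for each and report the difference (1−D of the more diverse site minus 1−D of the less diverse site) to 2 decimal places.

0.07

Community X: N=251, proportions 0.1275, 0.1833, 0.1673, 0.1116, 0.1633, 0.1275, 0.1195, giving 1−D = 0.8525 (working shown to 4 dp, full precision carried).
Community Y: N=254, proportions 0.2795, 0.1339, 0.1614, 0.1929, 0.2323, giving 1−D = 0.7867.
Difference = |0.8525 − 0.7867| = 0.0658, i.e. 0.07 to 2 decimal places.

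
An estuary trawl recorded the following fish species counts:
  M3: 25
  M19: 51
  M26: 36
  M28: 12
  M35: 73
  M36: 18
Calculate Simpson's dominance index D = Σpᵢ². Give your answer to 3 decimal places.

Total N = 25+51+36+12+73+18 = 215, so the proportions are 0.11628, 0.23721, 0.16744, 0.05581, 0.33953, 0.08372 (working shown to 5 dp, full precision carried).
D = 0.11628² + 0.23721² + 0.16744² + 0.05581² + 0.33953² + 0.08372² = 0.01352 + 0.05627 + 0.02804 + 0.00312 + 0.11528 + 0.00701 = 0.22323.
To 3 decimal places, D = 0.223.

0.223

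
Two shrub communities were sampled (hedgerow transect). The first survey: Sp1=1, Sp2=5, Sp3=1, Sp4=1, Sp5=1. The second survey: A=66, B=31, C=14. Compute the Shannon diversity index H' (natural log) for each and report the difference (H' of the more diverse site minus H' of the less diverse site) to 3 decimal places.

0.377

The first survey: N=9, proportions 0.11111, 0.55556, 0.11111, 0.11111, 0.11111, giving H' = 1.30309 (working shown to 5 dp, full precision carried).
The second survey: N=111, proportions 0.59459, 0.27928, 0.12613, giving H' = 0.92649.
Difference = |1.30309 − 0.92649| = 0.37660, i.e. 0.377 to 3 decimal places.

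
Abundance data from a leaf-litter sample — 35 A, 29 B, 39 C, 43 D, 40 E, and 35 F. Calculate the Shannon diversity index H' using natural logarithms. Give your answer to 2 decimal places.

Total N = 35+29+39+43+40+35 = 221, so the proportions are 0.1584, 0.1312, 0.1765, 0.1946, 0.181, 0.1584 (working shown to 4 dp, full precision carried).
Each pᵢ ln pᵢ term: 0.1584×(-1.8428)=-0.2918, 0.1312×(-2.0309)=-0.2665, 0.1765×(-1.7346)=-0.3061, 0.1946×(-1.6370)=-0.3185, 0.181×(-1.7093)=-0.3094, 0.1584×(-1.8428)=-0.2918.
Sum = -1.7842, so H' = 1.78.

1.78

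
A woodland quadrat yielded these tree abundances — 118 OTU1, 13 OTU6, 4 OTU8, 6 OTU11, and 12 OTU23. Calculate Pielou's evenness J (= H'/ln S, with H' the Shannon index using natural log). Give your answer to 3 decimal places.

0.517

Total N = 118+13+4+6+12 = 153, so the proportions are 0.77124, 0.08497, 0.02614, 0.03922, 0.07843 (working shown to 5 dp, full precision carried).
H' = −Σ pᵢ ln pᵢ = −((-0.20033) + (-0.20949) + (-0.09527) + (-0.12701) + (-0.19965)) = 0.83175.
With S = 5 species, ln S = 1.60944, so J = 0.83175/1.60944 = 0.51679, i.e. 0.517 to 3 decimal places.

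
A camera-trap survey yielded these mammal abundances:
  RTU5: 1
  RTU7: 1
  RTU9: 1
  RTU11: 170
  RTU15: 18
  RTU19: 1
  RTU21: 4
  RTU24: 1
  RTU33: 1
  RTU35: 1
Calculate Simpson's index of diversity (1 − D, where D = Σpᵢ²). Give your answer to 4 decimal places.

0.2615

Total N = 1+1+1+170+18+1+4+1+1+1 = 199, so the proportions are 0.005025, 0.005025, 0.005025, 0.854271, 0.090452, 0.005025, 0.020101, 0.005025, 0.005025, 0.005025 (working shown to 6 dp, full precision carried).
D = 0.005025² + 0.005025² + 0.005025² + 0.854271² + 0.090452² + 0.005025² + 0.020101² + 0.005025² + 0.005025² + 0.005025² = 0.000025 + 0.000025 + 0.000025 + 0.729780 + 0.008182 + 0.000025 + 0.000404 + 0.000025 + 0.000025 + 0.000025 = 0.738542.
So 1 − D = 0.261458, i.e. 0.2615 to 4 decimal places.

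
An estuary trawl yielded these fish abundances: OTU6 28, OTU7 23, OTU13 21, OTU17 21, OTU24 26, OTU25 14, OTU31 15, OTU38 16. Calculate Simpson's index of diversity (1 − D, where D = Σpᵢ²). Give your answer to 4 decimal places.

Total N = 28+23+21+21+26+14+15+16 = 164, so the proportions are 0.170732, 0.140244, 0.128049, 0.128049, 0.158537, 0.085366, 0.091463, 0.097561 (working shown to 6 dp, full precision carried).
D = 0.170732² + 0.140244² + 0.128049² + 0.128049² + 0.158537² + 0.085366² + 0.091463² + 0.097561² = 0.029149 + 0.019668 + 0.016396 + 0.016396 + 0.025134 + 0.007287 + 0.008366 + 0.009518 = 0.131916.
So 1 − D = 0.868084, i.e. 0.8681 to 4 decimal places.

0.8681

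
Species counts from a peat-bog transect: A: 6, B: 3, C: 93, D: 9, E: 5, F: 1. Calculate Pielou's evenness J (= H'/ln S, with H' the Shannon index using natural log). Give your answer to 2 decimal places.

Total N = 6+3+93+9+5+1 = 117, so the proportions are 0.0513, 0.0256, 0.7949, 0.0769, 0.0427, 0.0085 (working shown to 4 dp, full precision carried).
H' = −Σ pᵢ ln pᵢ = −((-0.1523) + (-0.0939) + (-0.1825) + (-0.1973) + (-0.1347) + (-0.0407)) = 0.8015.
With S = 6 species, ln S = 1.7918, so J = 0.8015/1.7918 = 0.4473, i.e. 0.45 to 2 decimal places.

0.45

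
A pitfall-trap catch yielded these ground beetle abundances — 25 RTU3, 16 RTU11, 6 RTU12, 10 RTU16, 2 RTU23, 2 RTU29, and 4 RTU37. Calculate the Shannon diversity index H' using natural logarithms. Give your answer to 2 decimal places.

1.61

Total N = 25+16+6+10+2+2+4 = 65, so the proportions are 0.3846, 0.2462, 0.0923, 0.1538, 0.0308, 0.0308, 0.0615 (working shown to 4 dp, full precision carried).
Each pᵢ ln pᵢ term: 0.3846×(-0.9555)=-0.3675, 0.2462×(-1.4018)=-0.3451, 0.0923×(-2.3826)=-0.2199, 0.1538×(-1.8718)=-0.2880, 0.0308×(-3.4812)=-0.1071, 0.0308×(-3.4812)=-0.1071, 0.0615×(-2.7881)=-0.1716.
Sum = -1.6063, so H' = 1.61.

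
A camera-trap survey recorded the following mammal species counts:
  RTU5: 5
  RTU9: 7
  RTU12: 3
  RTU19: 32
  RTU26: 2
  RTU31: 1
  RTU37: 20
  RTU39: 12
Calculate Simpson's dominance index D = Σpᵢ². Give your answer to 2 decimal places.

0.25

Total N = 5+7+3+32+2+1+20+12 = 82, so the proportions are 0.061, 0.0854, 0.0366, 0.3902, 0.0244, 0.0122, 0.2439, 0.1463 (working shown to 4 dp, full precision carried).
D = 0.061² + 0.0854² + 0.0366² + 0.3902² + 0.0244² + 0.0122² + 0.2439² + 0.1463² = 0.0037 + 0.0073 + 0.0013 + 0.1523 + 0.0006 + 0.0001 + 0.0595 + 0.0214 = 0.2463.
To 2 decimal places, D = 0.25.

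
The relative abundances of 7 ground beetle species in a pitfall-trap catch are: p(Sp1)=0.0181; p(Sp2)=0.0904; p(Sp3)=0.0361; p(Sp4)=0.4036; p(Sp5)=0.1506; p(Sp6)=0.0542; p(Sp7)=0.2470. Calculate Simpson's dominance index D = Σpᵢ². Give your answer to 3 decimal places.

D = 0.0181² + 0.0904² + 0.0361² + 0.4036² + 0.1506² + 0.0542² + 0.247² = 0.00033 + 0.00817 + 0.00130 + 0.16289 + 0.02268 + 0.00294 + 0.06101 = 0.25932 (working shown to 5 dp, full precision carried).
To 3 decimal places, D = 0.259.

0.259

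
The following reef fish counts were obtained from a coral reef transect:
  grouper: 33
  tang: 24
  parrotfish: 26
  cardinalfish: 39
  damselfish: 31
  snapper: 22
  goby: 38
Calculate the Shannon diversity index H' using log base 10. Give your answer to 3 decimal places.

Total N = 33+24+26+39+31+22+38 = 213, so the proportions are 0.15493, 0.11268, 0.12207, 0.1831, 0.14554, 0.10329, 0.1784 (working shown to 5 dp, full precision carried).
Each pᵢ log₁₀ pᵢ term: 0.15493×(-0.80987)=-0.12547, 0.11268×(-0.94817)=-0.10684, 0.12207×(-0.91341)=-0.11150, 0.1831×(-0.73731)=-0.13500, 0.14554×(-0.83702)=-0.12182, 0.10329×(-0.98596)=-0.10184, 0.1784×(-0.74860)=-0.13355.
Sum = -0.83601, so H' = 0.836.

0.836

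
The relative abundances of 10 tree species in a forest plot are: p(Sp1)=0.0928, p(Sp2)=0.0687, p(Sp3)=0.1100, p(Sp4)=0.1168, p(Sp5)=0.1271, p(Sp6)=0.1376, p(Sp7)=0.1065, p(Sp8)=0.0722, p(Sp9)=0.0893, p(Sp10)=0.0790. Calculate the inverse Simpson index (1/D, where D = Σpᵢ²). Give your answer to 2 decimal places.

D = 0.0928² + 0.0687² + 0.11² + 0.1168² + 0.1271² + 0.1376² + 0.1065² + 0.0722² + 0.0893² + 0.079² = 0.008612 + 0.004720 + 0.012100 + 0.013642 + 0.016154 + 0.018934 + 0.011342 + 0.005213 + 0.007974 + 0.006241 = 0.104933 (working shown to 6 dp, full precision carried).
So 1/D = 9.5299, i.e. 9.53 to 2 decimal places.

9.53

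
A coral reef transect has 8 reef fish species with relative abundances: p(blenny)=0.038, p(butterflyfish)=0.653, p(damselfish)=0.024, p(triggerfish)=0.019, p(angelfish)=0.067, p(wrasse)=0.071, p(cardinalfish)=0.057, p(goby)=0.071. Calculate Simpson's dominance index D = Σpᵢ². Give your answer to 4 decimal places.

0.4466

D = 0.038² + 0.653² + 0.024² + 0.019² + 0.067² + 0.071² + 0.057² + 0.071² = 0.001444 + 0.426409 + 0.000576 + 0.000361 + 0.004489 + 0.005041 + 0.003249 + 0.005041 = 0.446610 (working shown to 6 dp, full precision carried).
To 4 decimal places, D = 0.4466.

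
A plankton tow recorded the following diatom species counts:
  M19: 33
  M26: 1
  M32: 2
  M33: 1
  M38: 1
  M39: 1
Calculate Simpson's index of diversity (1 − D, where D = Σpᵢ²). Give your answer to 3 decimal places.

0.279

Total N = 33+1+2+1+1+1 = 39, so the proportions are 0.84615, 0.02564, 0.05128, 0.02564, 0.02564, 0.02564 (working shown to 5 dp, full precision carried).
D = 0.84615² + 0.02564² + 0.05128² + 0.02564² + 0.02564² + 0.02564² = 0.71598 + 0.00066 + 0.00263 + 0.00066 + 0.00066 + 0.00066 = 0.72124.
So 1 − D = 0.27876, i.e. 0.279 to 3 decimal places.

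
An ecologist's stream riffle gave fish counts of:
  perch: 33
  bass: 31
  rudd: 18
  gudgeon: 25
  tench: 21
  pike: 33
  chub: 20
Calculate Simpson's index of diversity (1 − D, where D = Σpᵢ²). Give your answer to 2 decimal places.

Total N = 33+31+18+25+21+33+20 = 181, so the proportions are 0.1823, 0.1713, 0.0994, 0.1381, 0.116, 0.1823, 0.1105 (working shown to 4 dp, full precision carried).
D = 0.1823² + 0.1713² + 0.0994² + 0.1381² + 0.116² + 0.1823² + 0.1105² = 0.0332 + 0.0293 + 0.0099 + 0.0191 + 0.0135 + 0.0332 + 0.0122 = 0.1505.
So 1 − D = 0.8495, i.e. 0.85 to 2 decimal places.

0.85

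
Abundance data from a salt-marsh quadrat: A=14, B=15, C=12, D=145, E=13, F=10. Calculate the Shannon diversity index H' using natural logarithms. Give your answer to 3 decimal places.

Total N = 14+15+12+145+13+10 = 209, so the proportions are 0.06699, 0.07177, 0.05742, 0.69378, 0.0622, 0.04785 (working shown to 5 dp, full precision carried).
Each pᵢ ln pᵢ term: 0.06699×(-2.70328)=-0.18108, 0.07177×(-2.63428)=-0.18906, 0.05742×(-2.85743)=-0.16406, 0.69378×(-0.36560)=-0.25365, 0.0622×(-2.77738)=-0.17276, 0.04785×(-3.03975)=-0.14544.
Sum = -1.10605, so H' = 1.106.

1.106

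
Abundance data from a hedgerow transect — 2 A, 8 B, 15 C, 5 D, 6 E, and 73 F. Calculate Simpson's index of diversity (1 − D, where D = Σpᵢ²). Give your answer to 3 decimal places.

0.522

Total N = 2+8+15+5+6+73 = 109, so the proportions are 0.01835, 0.07339, 0.13761, 0.04587, 0.05505, 0.66972 (working shown to 5 dp, full precision carried).
D = 0.01835² + 0.07339² + 0.13761² + 0.04587² + 0.05505² + 0.66972² = 0.00034 + 0.00539 + 0.01894 + 0.00210 + 0.00303 + 0.44853 = 0.47833.
So 1 − D = 0.52167, i.e. 0.522 to 3 decimal places.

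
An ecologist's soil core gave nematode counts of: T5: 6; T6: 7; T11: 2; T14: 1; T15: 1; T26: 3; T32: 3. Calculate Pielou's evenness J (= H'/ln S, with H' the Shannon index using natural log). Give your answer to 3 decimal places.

Total N = 6+7+2+1+1+3+3 = 23, so the proportions are 0.26087, 0.30435, 0.08696, 0.04348, 0.04348, 0.13043, 0.13043 (working shown to 5 dp, full precision carried).
H' = −Σ pᵢ ln pᵢ = −((-0.35054) + (-0.36205) + (-0.21238) + (-0.13633) + (-0.13633) + (-0.26568) + (-0.26568)) = 1.72898.
With S = 7 species, ln S = 1.94591, so J = 1.72898/1.94591 = 0.88852, i.e. 0.889 to 3 decimal places.

0.889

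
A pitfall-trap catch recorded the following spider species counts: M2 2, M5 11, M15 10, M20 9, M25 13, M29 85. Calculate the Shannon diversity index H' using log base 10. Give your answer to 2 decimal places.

Total N = 2+11+10+9+13+85 = 130, so the proportions are 0.0154, 0.0846, 0.0769, 0.0692, 0.1, 0.6538 (working shown to 4 dp, full precision carried).
Each pᵢ log₁₀ pᵢ term: 0.0154×(-1.8129)=-0.0279, 0.0846×(-1.0726)=-0.0908, 0.0769×(-1.1139)=-0.0857, 0.0692×(-1.1597)=-0.0803, 0.1×(-1.0000)=-0.1000, 0.6538×(-0.1845)=-0.1207.
Sum = -0.5053, so H' = 0.51.

0.51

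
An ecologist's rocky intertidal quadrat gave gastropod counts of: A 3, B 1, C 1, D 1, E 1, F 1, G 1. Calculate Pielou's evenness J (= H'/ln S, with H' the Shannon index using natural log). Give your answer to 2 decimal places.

Total N = 3+1+1+1+1+1+1 = 9, so the proportions are 0.3333, 0.1111, 0.1111, 0.1111, 0.1111, 0.1111, 0.1111 (working shown to 4 dp, full precision carried).
H' = −Σ pᵢ ln pᵢ = −((-0.3662) + (-0.2441) + (-0.2441) + (-0.2441) + (-0.2441) + (-0.2441) + (-0.2441)) = 1.8310.
With S = 7 species, ln S = 1.9459, so J = 1.8310/1.9459 = 0.9410, i.e. 0.94 to 2 decimal places.

0.94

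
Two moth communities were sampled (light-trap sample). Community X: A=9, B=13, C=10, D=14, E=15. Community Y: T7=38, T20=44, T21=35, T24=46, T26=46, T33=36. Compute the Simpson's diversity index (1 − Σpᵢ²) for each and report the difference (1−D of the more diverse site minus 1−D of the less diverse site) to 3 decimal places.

0.038

Community X: N=61, proportions 0.14754, 0.21311, 0.16393, 0.22951, 0.2459, giving 1−D = 0.79280 (working shown to 5 dp, full precision carried).
Community Y: N=245, proportions 0.1551, 0.17959, 0.14286, 0.18776, 0.18776, 0.14694, giving 1−D = 0.83119.
Difference = |0.79280 − 0.83119| = 0.03839, i.e. 0.038 to 3 decimal places.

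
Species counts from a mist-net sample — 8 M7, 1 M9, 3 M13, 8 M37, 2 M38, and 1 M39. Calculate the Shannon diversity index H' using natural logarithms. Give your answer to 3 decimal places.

1.485

Total N = 8+1+3+8+2+1 = 23, so the proportions are 0.34783, 0.04348, 0.13043, 0.34783, 0.08696, 0.04348 (working shown to 5 dp, full precision carried).
Each pᵢ ln pᵢ term: 0.34783×(-1.05605)=-0.36732, 0.04348×(-3.13549)=-0.13633, 0.13043×(-2.03688)=-0.26568, 0.34783×(-1.05605)=-0.36732, 0.08696×(-2.44235)=-0.21238, 0.04348×(-3.13549)=-0.13633.
Sum = -1.48536, so H' = 1.485.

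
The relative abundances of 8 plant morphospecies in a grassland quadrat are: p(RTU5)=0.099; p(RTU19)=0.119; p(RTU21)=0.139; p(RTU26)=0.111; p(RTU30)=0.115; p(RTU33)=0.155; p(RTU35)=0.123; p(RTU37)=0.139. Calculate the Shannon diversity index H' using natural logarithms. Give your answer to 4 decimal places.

2.0703

Each pᵢ ln pᵢ term (working shown to 6 dp, full precision carried): 0.099×(-2.312635)=-0.228951, 0.119×(-2.128632)=-0.253307, 0.139×(-1.973281)=-0.274286, 0.111×(-2.198225)=-0.244003, 0.115×(-2.162823)=-0.248725, 0.155×(-1.864330)=-0.288971, 0.123×(-2.095571)=-0.257755, 0.139×(-1.973281)=-0.274286.
Sum = -2.070284, so H' = 2.0703.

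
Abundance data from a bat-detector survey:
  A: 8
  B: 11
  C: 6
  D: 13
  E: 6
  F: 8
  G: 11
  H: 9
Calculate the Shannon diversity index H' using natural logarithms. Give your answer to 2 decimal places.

2.05

Total N = 8+11+6+13+6+8+11+9 = 72, so the proportions are 0.1111, 0.1528, 0.0833, 0.1806, 0.0833, 0.1111, 0.1528, 0.125 (working shown to 4 dp, full precision carried).
Each pᵢ ln pᵢ term: 0.1111×(-2.1972)=-0.2441, 0.1528×(-1.8788)=-0.2870, 0.0833×(-2.4849)=-0.2071, 0.1806×(-1.7117)=-0.3091, 0.0833×(-2.4849)=-0.2071, 0.1111×(-2.1972)=-0.2441, 0.1528×(-1.8788)=-0.2870, 0.125×(-2.0794)=-0.2599.
Sum = -2.0455, so H' = 2.05.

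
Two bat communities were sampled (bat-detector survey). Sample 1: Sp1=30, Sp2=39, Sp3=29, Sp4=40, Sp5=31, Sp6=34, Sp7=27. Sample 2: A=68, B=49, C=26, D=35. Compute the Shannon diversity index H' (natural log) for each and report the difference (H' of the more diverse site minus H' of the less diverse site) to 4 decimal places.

Sample 1: N=230, proportions 0.1304348, 0.1695652, 0.126087, 0.173913, 0.1347826, 0.1478261, 0.1173913, giving H' = 1.9360835 (working shown to 7 dp, full precision carried).
Sample 2: N=178, proportions 0.3820225, 0.2752809, 0.1460674, 0.1966292, giving H' = 1.3235060.
Difference = |1.9360835 − 1.3235060| = 0.6125775, i.e. 0.6126 to 4 decimal places.

0.6126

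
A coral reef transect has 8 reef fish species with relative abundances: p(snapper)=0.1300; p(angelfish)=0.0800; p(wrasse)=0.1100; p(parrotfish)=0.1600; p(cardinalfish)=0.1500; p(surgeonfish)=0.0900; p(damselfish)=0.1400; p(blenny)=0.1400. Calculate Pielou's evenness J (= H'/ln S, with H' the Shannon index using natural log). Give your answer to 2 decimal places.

H' = −Σ pᵢ ln pᵢ = −((-0.2652) + (-0.2021) + (-0.2428) + (-0.2932) + (-0.2846) + (-0.2167) + (-0.2753) + (-0.2753)) = 2.0551 (working shown to 4 dp, full precision carried).
With S = 8 species, ln S = 2.0794, so J = 2.0551/2.0794 = 0.9883, i.e. 0.99 to 2 decimal places.

0.99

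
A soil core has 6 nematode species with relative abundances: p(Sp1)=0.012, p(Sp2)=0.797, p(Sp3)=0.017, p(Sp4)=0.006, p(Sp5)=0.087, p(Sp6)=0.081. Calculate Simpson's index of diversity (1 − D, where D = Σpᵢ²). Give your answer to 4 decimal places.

D = 0.012² + 0.797² + 0.017² + 0.006² + 0.087² + 0.081² = 0.000144 + 0.635209 + 0.000289 + 0.000036 + 0.007569 + 0.006561 = 0.649808 (working shown to 6 dp, full precision carried).
So 1 − D = 0.350192, i.e. 0.3502 to 4 decimal places.

0.3502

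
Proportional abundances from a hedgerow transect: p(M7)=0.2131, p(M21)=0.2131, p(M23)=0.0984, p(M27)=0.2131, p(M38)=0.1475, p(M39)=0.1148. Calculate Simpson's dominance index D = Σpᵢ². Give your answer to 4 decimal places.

D = 0.2131² + 0.2131² + 0.0984² + 0.2131² + 0.1475² + 0.1148² = 0.045412 + 0.045412 + 0.009683 + 0.045412 + 0.021756 + 0.013179 = 0.180853 (working shown to 6 dp, full precision carried).
To 4 decimal places, D = 0.1809.

0.1809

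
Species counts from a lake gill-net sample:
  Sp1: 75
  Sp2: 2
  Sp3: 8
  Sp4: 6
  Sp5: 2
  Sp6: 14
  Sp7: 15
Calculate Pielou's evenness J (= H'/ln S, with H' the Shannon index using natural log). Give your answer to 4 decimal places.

0.6510

Total N = 75+2+8+6+2+14+15 = 122, so the proportions are 0.614754, 0.016393, 0.065574, 0.04918, 0.016393, 0.114754, 0.122951 (working shown to 6 dp, full precision carried).
H' = −Σ pᵢ ln pᵢ = −((-0.299098) + (-0.067391) + (-0.178661) + (-0.148144) + (-0.067391) + (-0.248438) + (-0.257701)) = 1.266826.
With S = 7 species, ln S = 1.945910, so J = 1.266826/1.945910 = 0.651020, i.e. 0.6510 to 4 decimal places.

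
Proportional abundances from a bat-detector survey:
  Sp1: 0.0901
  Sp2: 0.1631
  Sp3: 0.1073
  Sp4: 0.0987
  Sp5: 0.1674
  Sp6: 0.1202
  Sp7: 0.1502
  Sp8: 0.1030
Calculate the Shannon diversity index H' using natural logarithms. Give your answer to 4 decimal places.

2.0534

Each pᵢ ln pᵢ term (working shown to 6 dp, full precision carried): 0.0901×(-2.406835)=-0.216856, 0.1631×(-1.813392)=-0.295764, 0.1073×(-2.232127)=-0.239507, 0.0987×(-2.315670)=-0.228557, 0.1674×(-1.787369)=-0.299206, 0.1202×(-2.118598)=-0.254656, 0.1502×(-1.895788)=-0.284747, 0.103×(-2.273026)=-0.234122.
Sum = -2.053414, so H' = 2.0534.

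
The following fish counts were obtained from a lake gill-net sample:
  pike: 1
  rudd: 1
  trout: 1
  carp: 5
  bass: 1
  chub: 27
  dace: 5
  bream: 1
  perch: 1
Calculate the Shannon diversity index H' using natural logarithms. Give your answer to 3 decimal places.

Total N = 1+1+1+5+1+27+5+1+1 = 43, so the proportions are 0.02326, 0.02326, 0.02326, 0.11628, 0.02326, 0.62791, 0.11628, 0.02326, 0.02326 (working shown to 5 dp, full precision carried).
Each pᵢ ln pᵢ term: 0.02326×(-3.76120)=-0.08747, 0.02326×(-3.76120)=-0.08747, 0.02326×(-3.76120)=-0.08747, 0.11628×(-2.15176)=-0.25020, 0.02326×(-3.76120)=-0.08747, 0.62791×(-0.46536)=-0.29220, 0.11628×(-2.15176)=-0.25020, 0.02326×(-3.76120)=-0.08747, 0.02326×(-3.76120)=-0.08747.
Sum = -1.31743, so H' = 1.317.

1.317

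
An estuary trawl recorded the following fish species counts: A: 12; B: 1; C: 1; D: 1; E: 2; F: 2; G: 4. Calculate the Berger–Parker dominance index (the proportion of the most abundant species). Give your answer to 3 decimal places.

Total N = 12+1+1+1+2+2+4 = 23, so the proportions are 0.52174, 0.04348, 0.04348, 0.04348, 0.08696, 0.08696, 0.17391 (working shown to 5 dp, full precision carried).
The largest proportion is 0.52174, i.e. d = 0.522 to 3 decimal places.

0.522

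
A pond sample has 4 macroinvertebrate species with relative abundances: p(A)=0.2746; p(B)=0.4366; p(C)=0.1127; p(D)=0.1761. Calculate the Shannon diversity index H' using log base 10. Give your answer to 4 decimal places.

0.5509

Each pᵢ log₁₀ pᵢ term (working shown to 6 dp, full precision carried): 0.2746×(-0.561299)=-0.154133, 0.4366×(-0.359916)=-0.157139, 0.1127×(-0.948076)=-0.106848, 0.1761×(-0.754241)=-0.132822.
Sum = -0.550942, so H' = 0.5509.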